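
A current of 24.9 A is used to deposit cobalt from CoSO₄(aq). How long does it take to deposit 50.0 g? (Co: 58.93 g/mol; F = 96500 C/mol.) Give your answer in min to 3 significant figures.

n(Co) = 50.0 / 58.93 = 0.8485 mol
Co²⁺ + 2e⁻ → Co, so n(e⁻) = 2 × 0.8485 = 1.697 mol
Q = 1.697 × 96500 = 1.638×10^5 C
t = Q / I = 1.638×10^5 / 24.9 = 6578 s = 110 min

110 min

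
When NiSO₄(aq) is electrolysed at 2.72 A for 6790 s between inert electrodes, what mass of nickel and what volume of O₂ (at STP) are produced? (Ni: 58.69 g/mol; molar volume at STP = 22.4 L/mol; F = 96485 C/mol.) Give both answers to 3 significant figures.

5.62 g Ni; 1.07 L O₂

Q = 2.72 × 6790 = 18470 C; n(e⁻) = 18470 / 96485 = 0.1914 mol
Cathode: Ni²⁺ + 2e⁻ → Ni → n(Ni) = 0.1914/2 = 0.09570 mol → 5.62 g
Anode: 2H₂O → O₂ + 4H⁺ + 4e⁻ → n(O₂) = 0.1914/4 = 0.04785 mol → 1.07 L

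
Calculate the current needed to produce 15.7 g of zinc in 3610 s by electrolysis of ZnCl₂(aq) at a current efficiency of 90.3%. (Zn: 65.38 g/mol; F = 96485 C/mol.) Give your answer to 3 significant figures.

14.2 A

n(Zn) = 15.7 / 65.38 = 0.2401 mol
Zn²⁺ + 2e⁻ → Zn, so n(e⁻) = 2 × 0.2401 = 0.4802 mol
Q = 0.4802 × 96485 / 0.903 = 51310 C
I = Q / t = 51310 / 3610 s = 14.2 A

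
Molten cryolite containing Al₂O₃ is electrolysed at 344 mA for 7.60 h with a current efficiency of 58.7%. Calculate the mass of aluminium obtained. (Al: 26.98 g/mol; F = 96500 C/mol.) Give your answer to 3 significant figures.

0.515 g

Q = 0.344 × 27360 = 9412 C
n(e⁻) = 9412 / 96500 = 0.09753 mol
Al³⁺ + 3e⁻ → Al, so theoretical m(Al) = 0.03251 × 26.98 = 0.8771 g
Actual mass = 58.7% × 0.8771 = 0.515 g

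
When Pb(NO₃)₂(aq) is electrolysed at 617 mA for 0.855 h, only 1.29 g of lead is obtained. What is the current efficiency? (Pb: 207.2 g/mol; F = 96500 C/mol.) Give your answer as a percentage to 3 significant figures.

63.3%

Q = 0.617 × 3078 = 1899 C
n(e⁻) = 1899 / 96500 = 0.01968 mol
Pb²⁺ + 2e⁻ → Pb, so theoretical n(Pb) = 0.009840 mol → 2.039 g
Efficiency = 1.29 / 2.039 = 0.6327 = 63.3%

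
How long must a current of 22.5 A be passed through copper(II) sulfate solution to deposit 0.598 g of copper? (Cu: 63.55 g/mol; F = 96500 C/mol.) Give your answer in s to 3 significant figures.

n(Cu) = 0.598 / 63.55 = 0.009410 mol
Cu²⁺ + 2e⁻ → Cu, so n(e⁻) = 2 × 0.009410 = 0.01882 mol
Q = 0.01882 × 96500 = 1816 C
t = Q / I = 1816 / 22.5 = 80.71 s

80.7 s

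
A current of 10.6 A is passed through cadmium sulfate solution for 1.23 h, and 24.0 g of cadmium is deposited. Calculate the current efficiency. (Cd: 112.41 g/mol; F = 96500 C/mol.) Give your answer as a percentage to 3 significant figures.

87.8%

Q = 10.6 × 4428 = 46940 C
n(e⁻) = 46940 / 96500 = 0.4864 mol
Cd²⁺ + 2e⁻ → Cd, so theoretical n(Cd) = 0.2432 mol → 27.34 g
Efficiency = 24.0 / 27.34 = 0.8778 = 87.8%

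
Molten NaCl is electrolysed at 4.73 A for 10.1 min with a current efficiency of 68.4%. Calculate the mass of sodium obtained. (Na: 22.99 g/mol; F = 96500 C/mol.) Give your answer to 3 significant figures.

Q = 4.73 × 606 = 2866 C
n(e⁻) = 2866 / 96500 = 0.02970 mol
Na⁺ + e⁻ → Na, so theoretical m(Na) = 0.02970 × 22.99 = 0.6828 g
Actual mass = 68.4% × 0.6828 = 0.467 g

0.467 g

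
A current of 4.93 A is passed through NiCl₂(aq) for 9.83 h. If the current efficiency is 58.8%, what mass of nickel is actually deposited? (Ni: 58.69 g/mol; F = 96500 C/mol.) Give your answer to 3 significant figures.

31.2 g

Q = 4.93 × 35388 = 1.745×10^5 C
n(e⁻) = 1.745×10^5 / 96500 = 1.808 mol
Ni²⁺ + 2e⁻ → Ni, so theoretical m(Ni) = 0.9040 × 58.69 = 53.06 g
Actual mass = 58.8% × 53.06 = 31.2 g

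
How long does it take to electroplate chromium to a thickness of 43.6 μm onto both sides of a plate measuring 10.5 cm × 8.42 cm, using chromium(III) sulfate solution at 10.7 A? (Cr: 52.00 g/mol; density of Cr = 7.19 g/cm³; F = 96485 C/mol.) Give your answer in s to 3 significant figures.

2880 s

Plated area = 2 × 10.5 × 8.42 = 176.8 cm²
Volume = 176.8 × 43.6×10⁻⁴ cm = 0.7708 cm³
m(Cr) = 0.7708 × 7.19 = 5.542 g
n(Cr) = 5.542 / 52.00 = 0.1066 mol; n(e⁻) = 3 × 0.1066 = 0.3198 mol
Q = 0.3198 × 96485 = 30860 C
t = 30860 / 10.7 = 2884 s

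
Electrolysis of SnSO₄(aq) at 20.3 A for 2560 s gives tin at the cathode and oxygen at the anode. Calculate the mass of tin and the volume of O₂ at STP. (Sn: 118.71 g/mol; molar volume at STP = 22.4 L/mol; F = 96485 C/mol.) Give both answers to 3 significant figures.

32.0 g Sn; 3.02 L O₂

Q = 20.3 × 2560 = 51970 C; n(e⁻) = 51970 / 96485 = 0.5386 mol
Cathode: Sn²⁺ + 2e⁻ → Sn → n(Sn) = 0.5386/2 = 0.2693 mol → 32.0 g
Anode: 2H₂O → O₂ + 4H⁺ + 4e⁻ → n(O₂) = 0.5386/4 = 0.1347 mol → 3.02 L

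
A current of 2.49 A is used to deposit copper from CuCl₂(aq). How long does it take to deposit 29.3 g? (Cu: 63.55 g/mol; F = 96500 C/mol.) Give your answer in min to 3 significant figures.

n(Cu) = 29.3 / 63.55 = 0.4611 mol
Cu²⁺ + 2e⁻ → Cu, so n(e⁻) = 2 × 0.4611 = 0.9222 mol
Q = 0.9222 × 96500 = 88990 C
t = Q / I = 88990 / 2.49 = 35740 s = 596 min

596 min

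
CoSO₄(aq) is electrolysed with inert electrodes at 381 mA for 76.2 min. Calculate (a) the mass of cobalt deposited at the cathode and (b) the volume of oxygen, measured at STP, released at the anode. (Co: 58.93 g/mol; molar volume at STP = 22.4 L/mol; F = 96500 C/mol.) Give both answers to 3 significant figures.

0.532 g Co; 0.101 L O₂

Q = 0.381 × 4572 = 1742 C; n(e⁻) = 1742 / 96500 = 0.01805 mol
Cathode: Co²⁺ + 2e⁻ → Co → n(Co) = 0.01805/2 = 0.009025 mol → 0.532 g
Anode: 2H₂O → O₂ + 4H⁺ + 4e⁻ → n(O₂) = 0.01805/4 = 0.004513 mol → 0.101 L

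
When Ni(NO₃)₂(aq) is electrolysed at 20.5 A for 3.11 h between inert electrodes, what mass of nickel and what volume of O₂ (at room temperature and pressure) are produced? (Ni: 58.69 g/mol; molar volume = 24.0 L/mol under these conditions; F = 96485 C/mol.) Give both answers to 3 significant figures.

69.8 g Ni; 14.3 L O₂

Q = 20.5 × 11196 = 2.295×10^5 C; n(e⁻) = 2.295×10^5 / 96485 = 2.379 mol
Cathode: Ni²⁺ + 2e⁻ → Ni → n(Ni) = 2.379/2 = 1.190 mol → 69.8 g
Anode: 2H₂O → O₂ + 4H⁺ + 4e⁻ → n(O₂) = 2.379/4 = 0.5948 mol → 14.3 L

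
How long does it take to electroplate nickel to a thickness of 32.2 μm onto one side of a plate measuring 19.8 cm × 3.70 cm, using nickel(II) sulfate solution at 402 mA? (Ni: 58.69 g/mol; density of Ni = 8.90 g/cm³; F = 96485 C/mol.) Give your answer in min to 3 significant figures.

Plated area = 19.8 × 3.70 = 73.26 cm²
Volume = 73.26 × 32.2×10⁻⁴ cm = 0.2359 cm³
m(Ni) = 0.2359 × 8.90 = 2.100 g
n(Ni) = 2.100 / 58.69 = 0.03578 mol; n(e⁻) = 2 × 0.03578 = 0.07156 mol
Q = 0.07156 × 96485 = 6904 C
t = 6904 / 0.402 = 17170 s = 286 min

286 min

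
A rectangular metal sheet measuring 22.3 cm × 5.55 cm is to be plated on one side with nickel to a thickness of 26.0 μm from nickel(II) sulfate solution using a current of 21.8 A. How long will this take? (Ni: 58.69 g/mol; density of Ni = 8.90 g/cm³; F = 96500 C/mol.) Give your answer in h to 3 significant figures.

Plated area = 22.3 × 5.55 = 123.8 cm²
Volume = 123.8 × 26.0×10⁻⁴ cm = 0.3219 cm³
m(Ni) = 0.3219 × 8.90 = 2.865 g
n(Ni) = 2.865 / 58.69 = 0.04882 mol; n(e⁻) = 2 × 0.04882 = 0.09764 mol
Q = 0.09764 × 96500 = 9422 C
t = 9422 / 21.8 = 432.2 s = 0.120 h

0.120 h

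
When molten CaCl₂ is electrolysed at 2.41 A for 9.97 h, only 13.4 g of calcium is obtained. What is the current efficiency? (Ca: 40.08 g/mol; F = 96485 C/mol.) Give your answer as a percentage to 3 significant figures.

74.6%

Q = 2.41 × 35892 = 86500 C
n(e⁻) = 86500 / 96485 = 0.8965 mol
Ca²⁺ + 2e⁻ → Ca, so theoretical n(Ca) = 0.4483 mol → 17.97 g
Efficiency = 13.4 / 17.97 = 0.7457 = 74.6%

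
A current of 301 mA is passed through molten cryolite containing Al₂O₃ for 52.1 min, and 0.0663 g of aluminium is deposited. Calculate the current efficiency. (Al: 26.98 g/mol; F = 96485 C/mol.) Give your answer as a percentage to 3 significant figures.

Q = 0.301 × 3126 = 940.9 C
n(e⁻) = 940.9 / 96485 = 0.009752 mol
Al³⁺ + 3e⁻ → Al, so theoretical n(Al) = 0.003251 mol → 0.08771 g
Efficiency = 0.0663 / 0.08771 = 0.7559 = 75.6%

75.6%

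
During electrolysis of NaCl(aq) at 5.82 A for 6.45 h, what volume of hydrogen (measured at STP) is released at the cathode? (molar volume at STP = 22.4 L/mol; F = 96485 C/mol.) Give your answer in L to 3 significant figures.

15.7 L

Q = 5.82 A × 23220 s = 1.351×10^5 C
Moles of electrons = 1.351×10^5 / 96485 = 1.400 mol
2H⁺ + 2e⁻ → H₂, so n(H₂) = 1.400 / 2 = 0.7000 mol
V = 0.7000 × 22.4 = 15.68 L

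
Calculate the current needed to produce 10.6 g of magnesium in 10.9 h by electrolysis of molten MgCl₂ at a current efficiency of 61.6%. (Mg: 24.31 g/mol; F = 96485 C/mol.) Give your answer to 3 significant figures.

3.48 A

n(Mg) = 10.6 / 24.31 = 0.4360 mol
Mg²⁺ + 2e⁻ → Mg, so n(e⁻) = 2 × 0.4360 = 0.8720 mol
Q = 0.8720 × 96485 / 0.616 = 1.366×10^5 C
I = Q / t = 1.366×10^5 / 39240 s = 3.48 A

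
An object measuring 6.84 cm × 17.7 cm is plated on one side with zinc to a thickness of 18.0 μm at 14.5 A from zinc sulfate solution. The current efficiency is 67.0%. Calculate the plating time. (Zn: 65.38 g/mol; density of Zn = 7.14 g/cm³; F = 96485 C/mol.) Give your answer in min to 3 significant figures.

7.88 min

Plated area = 6.84 × 17.7 = 121.1 cm²
Volume = 121.1 × 18.0×10⁻⁴ cm = 0.2180 cm³
m(Zn) = 0.2180 × 7.14 = 1.557 g
n(Zn) = 1.557 / 65.38 = 0.02381 mol; n(e⁻) = 2 × 0.02381 = 0.04762 mol
Q = 0.04762 × 96485 / 0.670 = 6858 C
t = 6858 / 14.5 = 473.0 s = 7.88 min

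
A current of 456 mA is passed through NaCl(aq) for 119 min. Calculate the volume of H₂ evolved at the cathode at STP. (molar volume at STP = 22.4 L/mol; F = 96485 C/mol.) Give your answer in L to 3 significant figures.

Charge passed = 0.456 × 7140 = 3256 C
n(e⁻) = Q/F = 3256/96485 = 0.03375 mol
2H⁺ + 2e⁻ → H₂, so n(H₂) = 0.03375 / 2 = 0.01688 mol
V = 0.01688 × 22.4 = 0.3781 L

0.378 L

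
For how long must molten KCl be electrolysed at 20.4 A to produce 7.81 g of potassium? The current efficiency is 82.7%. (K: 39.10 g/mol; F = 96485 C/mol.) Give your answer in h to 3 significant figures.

0.317 h

n(K) = 7.81 / 39.10 = 0.1997 mol
K⁺ + e⁻ → K, so n(e⁻) = 0.1997 mol
Q = 0.1997 × 96485 / 0.827 = 23300 C
t = Q / I = 23300 / 20.4 = 1142 s = 0.317 h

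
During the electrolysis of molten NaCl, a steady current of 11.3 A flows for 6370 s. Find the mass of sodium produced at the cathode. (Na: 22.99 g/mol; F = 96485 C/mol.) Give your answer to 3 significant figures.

Q = It = 11.3 × 6370 = 71980 C
n(e⁻) = Q/F = 71980/96485 = 0.7460 mol
Na⁺ + e⁻ → Na, so n(Na) = 0.7460 mol
m = 0.7460 × 22.99 = 17.2 g

17.2 g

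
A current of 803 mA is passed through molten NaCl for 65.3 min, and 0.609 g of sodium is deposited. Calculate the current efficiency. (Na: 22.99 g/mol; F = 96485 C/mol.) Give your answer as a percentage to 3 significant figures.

81.2%

Q = 0.803 × 3918 = 3146 C
n(e⁻) = 3146 / 96485 = 0.03261 mol
Na⁺ + e⁻ → Na, so theoretical n(Na) = 0.03261 mol → 0.7497 g
Efficiency = 0.609 / 0.7497 = 0.8123 = 81.2%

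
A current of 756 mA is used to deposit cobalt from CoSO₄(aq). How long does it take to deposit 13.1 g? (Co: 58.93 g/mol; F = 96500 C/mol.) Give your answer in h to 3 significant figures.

n(Co) = 13.1 / 58.93 = 0.2223 mol
Co²⁺ + 2e⁻ → Co, so n(e⁻) = 2 × 0.2223 = 0.4446 mol
Q = 0.4446 × 96500 = 42900 C
t = Q / I = 42900 / 0.756 = 56750 s = 15.8 h

15.8 h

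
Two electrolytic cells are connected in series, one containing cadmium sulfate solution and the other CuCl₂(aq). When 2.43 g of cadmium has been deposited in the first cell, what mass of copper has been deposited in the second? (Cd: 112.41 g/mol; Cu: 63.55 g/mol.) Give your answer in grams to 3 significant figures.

1.37 g

n(Cd) = 2.43 / 112.41 = 0.02162 mol
Cd²⁺ + 2e⁻ → Cd, so n(e⁻) = 2 × 0.02162 = 0.04324 mol
Since the cells are in series, n(e⁻) in the Cu cell is also 0.04324 mol.
Cu²⁺ + 2e⁻ → Cu, so n(Cu) = 0.04324 / 2 = 0.02162 mol
m(Cu) = 0.02162 × 63.55 = 1.37 g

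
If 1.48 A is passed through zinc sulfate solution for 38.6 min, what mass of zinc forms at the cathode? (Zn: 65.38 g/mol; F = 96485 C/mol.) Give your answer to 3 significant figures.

Charge passed = 1.48 × 2316 = 3428 C
Moles of electrons = 3428 / 96485 = 0.03553 mol
Zn²⁺ + 2e⁻ → Zn, so n(Zn) = 0.03553 / 2 = 0.01777 mol
m = 0.01777 × 65.38 = 1.16 g

1.16 g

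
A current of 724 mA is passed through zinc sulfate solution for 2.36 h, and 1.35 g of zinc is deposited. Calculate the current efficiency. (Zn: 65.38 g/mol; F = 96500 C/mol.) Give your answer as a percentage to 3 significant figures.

64.8%

Q = 0.724 × 8496 = 6151 C
n(e⁻) = 6151 / 96500 = 0.06374 mol
Zn²⁺ + 2e⁻ → Zn, so theoretical n(Zn) = 0.03187 mol → 2.084 g
Efficiency = 1.35 / 2.084 = 0.6478 = 64.8%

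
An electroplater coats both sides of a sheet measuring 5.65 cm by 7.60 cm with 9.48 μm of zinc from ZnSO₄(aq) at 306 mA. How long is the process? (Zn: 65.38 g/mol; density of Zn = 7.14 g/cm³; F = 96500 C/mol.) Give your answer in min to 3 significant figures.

Plated area = 2 × 5.65 × 7.60 = 85.88 cm²
Volume = 85.88 × 9.48×10⁻⁴ cm = 0.08141 cm³
m(Zn) = 0.08141 × 7.14 = 0.5813 g
n(Zn) = 0.5813 / 65.38 = 0.008891 mol; n(e⁻) = 2 × 0.008891 = 0.01778 mol
Q = 0.01778 × 96500 = 1716 C
t = 1716 / 0.306 = 5608 s = 93.5 min

93.5 min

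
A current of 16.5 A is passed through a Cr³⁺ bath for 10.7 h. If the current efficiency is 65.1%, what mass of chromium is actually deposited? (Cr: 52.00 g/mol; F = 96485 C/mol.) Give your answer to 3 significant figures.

74.3 g

Q = 16.5 × 38520 = 6.356×10^5 C
n(e⁻) = 6.356×10^5 / 96485 = 6.588 mol
Cr³⁺ + 3e⁻ → Cr, so theoretical m(Cr) = 2.196 × 52.00 = 114.2 g
Actual mass = 65.1% × 114.2 = 74.3 g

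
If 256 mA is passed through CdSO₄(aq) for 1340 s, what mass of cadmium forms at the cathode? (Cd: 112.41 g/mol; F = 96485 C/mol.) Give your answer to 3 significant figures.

0.200 g

Charge passed = 0.256 × 1340 = 343.0 C
n(e⁻) = Q/F = 343.0/96485 = 0.003555 mol
Cd²⁺ + 2e⁻ → Cd, so n(Cd) = 0.003555 / 2 = 0.001778 mol
m = 0.001778 × 112.41 = 0.200 g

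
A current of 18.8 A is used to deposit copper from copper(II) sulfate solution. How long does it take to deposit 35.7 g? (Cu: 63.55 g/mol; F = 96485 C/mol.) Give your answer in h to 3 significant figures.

1.60 h

n(Cu) = 35.7 / 63.55 = 0.5618 mol
Cu²⁺ + 2e⁻ → Cu, so n(e⁻) = 2 × 0.5618 = 1.124 mol
Q = 1.124 × 96485 = 1.084×10^5 C
t = Q / I = 1.084×10^5 / 18.8 = 5766 s = 1.60 h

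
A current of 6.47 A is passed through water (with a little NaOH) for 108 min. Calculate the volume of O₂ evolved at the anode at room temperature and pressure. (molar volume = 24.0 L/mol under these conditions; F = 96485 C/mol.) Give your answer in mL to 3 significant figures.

2610 mL

Charge passed = 6.47 × 6480 = 41930 C
n(e⁻) = Q/F = 41930/96485 = 0.4346 mol
2H₂O → O₂ + 4H⁺ + 4e⁻, so n(O₂) = 0.4346 / 4 = 0.1087 mol
V = 0.1087 × 24.0 = 2.609 L
= 2610 mL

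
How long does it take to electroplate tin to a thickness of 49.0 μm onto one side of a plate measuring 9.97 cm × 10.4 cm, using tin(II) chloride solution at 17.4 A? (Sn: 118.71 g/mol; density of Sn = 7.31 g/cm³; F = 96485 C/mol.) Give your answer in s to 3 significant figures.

Plated area = 9.97 × 10.4 = 103.7 cm²
Volume = 103.7 × 49.0×10⁻⁴ cm = 0.5081 cm³
m(Sn) = 0.5081 × 7.31 = 3.714 g
n(Sn) = 3.714 / 118.71 = 0.03129 mol; n(e⁻) = 2 × 0.03129 = 0.06258 mol
Q = 0.06258 × 96485 = 6038 C
t = 6038 / 17.4 = 347.0 s

347 s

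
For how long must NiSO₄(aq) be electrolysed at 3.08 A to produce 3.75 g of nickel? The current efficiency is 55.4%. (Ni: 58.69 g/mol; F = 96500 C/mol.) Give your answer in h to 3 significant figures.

n(Ni) = 3.75 / 58.69 = 0.06390 mol
Ni²⁺ + 2e⁻ → Ni, so n(e⁻) = 2 × 0.06390 = 0.1278 mol
Q = 0.1278 × 96500 / 0.554 = 22260 C
t = Q / I = 22260 / 3.08 = 7227 s = 2.01 h

2.01 h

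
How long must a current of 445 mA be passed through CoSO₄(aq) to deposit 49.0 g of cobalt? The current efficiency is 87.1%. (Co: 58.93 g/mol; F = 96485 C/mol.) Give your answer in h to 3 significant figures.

115 h

n(Co) = 49.0 / 58.93 = 0.8315 mol
Co²⁺ + 2e⁻ → Co, so n(e⁻) = 2 × 0.8315 = 1.663 mol
Q = 1.663 × 96485 / 0.871 = 1.842×10^5 C
t = Q / I = 1.842×10^5 / 0.445 = 4.139×10^5 s = 115 h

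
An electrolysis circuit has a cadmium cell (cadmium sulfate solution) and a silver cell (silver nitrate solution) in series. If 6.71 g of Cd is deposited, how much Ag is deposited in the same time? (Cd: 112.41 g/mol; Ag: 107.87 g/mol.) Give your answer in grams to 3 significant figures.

n(Cd) = 6.71 / 112.41 = 0.05969 mol
Cd²⁺ + 2e⁻ → Cd, so n(e⁻) = 2 × 0.05969 = 0.1194 mol
The cells are in series, so the same charge (and hence the same n(e⁻) = 0.1194 mol) passes through both.
Ag⁺ + e⁻ → Ag, so n(Ag) = 0.1194 mol
m(Ag) = 0.1194 × 107.87 = 12.9 g

12.9 g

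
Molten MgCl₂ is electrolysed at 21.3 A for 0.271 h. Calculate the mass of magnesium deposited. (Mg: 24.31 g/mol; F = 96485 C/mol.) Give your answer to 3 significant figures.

2.62 g

Q = 21.3 A × 975.6 s = 20780 C
n(e⁻) = 20780 / 96485 = 0.2154 mol
Mg²⁺ + 2e⁻ → Mg, so n(Mg) = 0.2154 / 2 = 0.1077 mol
m = 0.1077 × 24.31 = 2.62 g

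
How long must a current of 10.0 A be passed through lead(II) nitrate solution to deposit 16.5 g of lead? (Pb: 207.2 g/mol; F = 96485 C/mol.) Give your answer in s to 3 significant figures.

1540 s

n(Pb) = 16.5 / 207.2 = 0.07963 mol
Pb²⁺ + 2e⁻ → Pb, so n(e⁻) = 2 × 0.07963 = 0.1593 mol
Q = 0.1593 × 96485 = 15370 C
t = Q / I = 15370 / 10.0 = 1537 s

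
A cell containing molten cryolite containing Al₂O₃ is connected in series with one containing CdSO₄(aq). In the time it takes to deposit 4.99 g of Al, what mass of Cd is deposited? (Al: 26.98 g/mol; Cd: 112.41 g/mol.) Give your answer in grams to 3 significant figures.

31.2 g

n(Al) = 4.99 / 26.98 = 0.1850 mol
Al³⁺ + 3e⁻ → Al, so n(e⁻) = 3 × 0.1850 = 0.5550 mol
In series, the same 0.5550 mol of electrons flows through the second cell.
Cd²⁺ + 2e⁻ → Cd, so n(Cd) = 0.5550 / 2 = 0.2775 mol
m(Cd) = 0.2775 × 112.41 = 31.2 g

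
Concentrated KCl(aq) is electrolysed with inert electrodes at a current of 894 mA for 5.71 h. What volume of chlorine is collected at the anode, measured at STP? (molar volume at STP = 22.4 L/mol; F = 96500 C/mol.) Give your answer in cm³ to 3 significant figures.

2130 cm³

Charge passed = 0.894 × 20556 = 18380 C
n(e⁻) = 18380 / 96500 = 0.1905 mol
2Cl⁻ → Cl₂ + 2e⁻, so n(Cl₂) = 0.1905 / 2 = 0.09525 mol
V = 0.09525 × 22.4 = 2.134 L
= 2130 cm³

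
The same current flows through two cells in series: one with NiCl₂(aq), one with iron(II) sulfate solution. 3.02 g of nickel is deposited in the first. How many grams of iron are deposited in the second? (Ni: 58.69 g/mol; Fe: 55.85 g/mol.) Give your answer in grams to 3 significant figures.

n(Ni) = 3.02 / 58.69 = 0.05146 mol
Ni²⁺ + 2e⁻ → Ni, so n(e⁻) = 2 × 0.05146 = 0.1029 mol
Since the cells are in series, n(e⁻) in the Fe cell is also 0.1029 mol.
Fe²⁺ + 2e⁻ → Fe, so n(Fe) = 0.1029 / 2 = 0.05145 mol
m(Fe) = 0.05145 × 55.85 = 2.87 g

2.87 g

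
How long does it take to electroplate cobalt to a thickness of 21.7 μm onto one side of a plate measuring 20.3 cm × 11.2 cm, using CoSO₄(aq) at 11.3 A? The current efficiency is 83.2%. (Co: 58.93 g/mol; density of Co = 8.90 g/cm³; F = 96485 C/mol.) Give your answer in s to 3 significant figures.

1530 s

Plated area = 20.3 × 11.2 = 227.4 cm²
Volume = 227.4 × 21.7×10⁻⁴ cm = 0.4935 cm³
m(Co) = 0.4935 × 8.90 = 4.392 g
n(Co) = 4.392 / 58.93 = 0.07453 mol; n(e⁻) = 2 × 0.07453 = 0.1491 mol
Q = 0.1491 × 96485 / 0.832 = 17290 C
t = 17290 / 11.3 = 1530 s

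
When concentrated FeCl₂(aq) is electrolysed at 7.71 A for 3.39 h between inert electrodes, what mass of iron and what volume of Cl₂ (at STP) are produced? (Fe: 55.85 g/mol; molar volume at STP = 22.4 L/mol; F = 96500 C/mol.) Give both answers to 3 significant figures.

27.2 g Fe; 10.9 L Cl₂

Q = 7.71 × 12204 = 94090 C; n(e⁻) = 94090 / 96500 = 0.9750 mol
Cathode: Fe²⁺ + 2e⁻ → Fe → n(Fe) = 0.9750/2 = 0.4875 mol → 27.2 g
Anode: 2Cl⁻ → Cl₂ + 2e⁻ → n(Cl₂) = 0.9750/2 = 0.4875 mol → 10.9 L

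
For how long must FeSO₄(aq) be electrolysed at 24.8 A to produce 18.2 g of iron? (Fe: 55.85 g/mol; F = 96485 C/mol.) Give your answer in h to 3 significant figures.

0.704 h

n(Fe) = 18.2 / 55.85 = 0.3259 mol
Fe²⁺ + 2e⁻ → Fe, so n(e⁻) = 2 × 0.3259 = 0.6518 mol
Q = 0.6518 × 96485 = 62890 C
t = Q / I = 62890 / 24.8 = 2536 s = 0.704 h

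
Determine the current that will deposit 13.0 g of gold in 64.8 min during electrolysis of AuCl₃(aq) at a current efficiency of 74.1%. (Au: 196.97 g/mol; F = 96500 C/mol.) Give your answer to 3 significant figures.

6.63 A

n(Au) = 13.0 / 196.97 = 0.06600 mol
Au³⁺ + 3e⁻ → Au, so n(e⁻) = 3 × 0.06600 = 0.1980 mol
Q = 0.1980 × 96500 / 0.741 = 25790 C
I = Q / t = 25790 / 3888 s = 6.63 A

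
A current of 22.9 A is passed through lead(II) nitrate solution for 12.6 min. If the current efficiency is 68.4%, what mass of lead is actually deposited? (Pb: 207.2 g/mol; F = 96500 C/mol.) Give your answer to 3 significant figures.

12.7 g

Q = 22.9 × 756 = 17310 C
n(e⁻) = 17310 / 96500 = 0.1794 mol
Pb²⁺ + 2e⁻ → Pb, so theoretical m(Pb) = 0.08970 × 207.2 = 18.59 g
Actual mass = 68.4% × 18.59 = 12.7 g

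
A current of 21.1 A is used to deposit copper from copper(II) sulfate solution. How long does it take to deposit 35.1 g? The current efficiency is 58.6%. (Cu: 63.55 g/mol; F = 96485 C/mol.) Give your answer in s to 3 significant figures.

8620 s

n(Cu) = 35.1 / 63.55 = 0.5523 mol
Cu²⁺ + 2e⁻ → Cu, so n(e⁻) = 2 × 0.5523 = 1.105 mol
Q = 1.105 × 96485 / 0.586 = 1.819×10^5 C
t = Q / I = 1.819×10^5 / 21.1 = 8621 s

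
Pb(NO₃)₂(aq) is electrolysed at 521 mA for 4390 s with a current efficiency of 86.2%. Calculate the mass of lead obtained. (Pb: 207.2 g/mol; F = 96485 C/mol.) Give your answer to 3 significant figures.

Q = 0.521 × 4390 = 2287 C
n(e⁻) = 2287 / 96485 = 0.02370 mol
Pb²⁺ + 2e⁻ → Pb, so theoretical m(Pb) = 0.01185 × 207.2 = 2.455 g
Actual mass = 86.2% × 2.455 = 2.12 g

2.12 g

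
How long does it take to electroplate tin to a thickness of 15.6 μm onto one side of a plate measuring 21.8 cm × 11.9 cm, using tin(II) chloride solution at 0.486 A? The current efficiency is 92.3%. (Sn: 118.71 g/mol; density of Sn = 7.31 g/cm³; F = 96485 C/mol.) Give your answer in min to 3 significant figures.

Plated area = 21.8 × 11.9 = 259.4 cm²
Volume = 259.4 × 15.6×10⁻⁴ cm = 0.4047 cm³
m(Sn) = 0.4047 × 7.31 = 2.958 g
n(Sn) = 2.958 / 118.71 = 0.02492 mol; n(e⁻) = 2 × 0.02492 = 0.04984 mol
Q = 0.04984 × 96485 / 0.923 = 5210 C
t = 5210 / 0.486 = 10720 s = 179 min

179 min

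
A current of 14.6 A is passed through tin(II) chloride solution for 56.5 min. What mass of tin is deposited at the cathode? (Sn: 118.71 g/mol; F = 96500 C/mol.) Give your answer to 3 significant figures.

30.4 g

Charge passed = 14.6 × 3390 = 49490 C
n(e⁻) = Q/F = 49490/96500 = 0.5128 mol
Sn²⁺ + 2e⁻ → Sn, so n(Sn) = 0.5128 / 2 = 0.2564 mol
m = 0.2564 × 118.71 = 30.4 g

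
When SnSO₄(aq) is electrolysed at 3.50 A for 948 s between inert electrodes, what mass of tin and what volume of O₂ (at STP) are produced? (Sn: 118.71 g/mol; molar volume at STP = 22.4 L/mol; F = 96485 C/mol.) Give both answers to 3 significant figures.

Q = 3.50 × 948 = 3318 C; n(e⁻) = 3318 / 96485 = 0.03439 mol
Cathode: Sn²⁺ + 2e⁻ → Sn → n(Sn) = 0.03439/2 = 0.01720 mol → 2.04 g
Anode: 2H₂O → O₂ + 4H⁺ + 4e⁻ → n(O₂) = 0.03439/4 = 0.008598 mol → 0.193 L

2.04 g Sn; 0.193 L O₂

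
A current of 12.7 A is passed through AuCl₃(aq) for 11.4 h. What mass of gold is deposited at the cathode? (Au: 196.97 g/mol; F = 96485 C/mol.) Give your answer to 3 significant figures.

355 g

Q = 12.7 A × 41040 s = 5.212×10^5 C
Moles of electrons = 5.212×10^5 / 96485 = 5.402 mol
Au³⁺ + 3e⁻ → Au, so n(Au) = 5.402 / 3 = 1.801 mol
m = 1.801 × 196.97 = 355 g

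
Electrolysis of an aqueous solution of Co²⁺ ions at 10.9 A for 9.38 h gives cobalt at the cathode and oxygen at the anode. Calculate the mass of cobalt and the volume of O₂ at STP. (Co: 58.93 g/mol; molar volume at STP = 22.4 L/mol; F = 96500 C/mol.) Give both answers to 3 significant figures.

112 g Co; 21.4 L O₂

Q = 10.9 × 33768 = 3.681×10^5 C; n(e⁻) = 3.681×10^5 / 96500 = 3.815 mol
Cathode: Co²⁺ + 2e⁻ → Co → n(Co) = 3.815/2 = 1.908 mol → 112 g
Anode: 2H₂O → O₂ + 4H⁺ + 4e⁻ → n(O₂) = 3.815/4 = 0.9538 mol → 21.4 L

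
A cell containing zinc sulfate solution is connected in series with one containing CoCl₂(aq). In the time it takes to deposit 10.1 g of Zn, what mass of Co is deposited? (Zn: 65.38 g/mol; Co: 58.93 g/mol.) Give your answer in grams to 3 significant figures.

n(Zn) = 10.1 / 65.38 = 0.1545 mol
Zn²⁺ + 2e⁻ → Zn, so n(e⁻) = 2 × 0.1545 = 0.3090 mol
The cells are in series, so the same charge (and hence the same n(e⁻) = 0.3090 mol) passes through both.
Co²⁺ + 2e⁻ → Co, so n(Co) = 0.3090 / 2 = 0.1545 mol
m(Co) = 0.1545 × 58.93 = 9.10 g

9.10 g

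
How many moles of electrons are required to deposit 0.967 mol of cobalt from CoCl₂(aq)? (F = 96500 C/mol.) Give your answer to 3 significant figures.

Co²⁺ + 2e⁻ → Co, so n(e⁻) = 2 × 0.967 = 1.934 mol

1.93 mol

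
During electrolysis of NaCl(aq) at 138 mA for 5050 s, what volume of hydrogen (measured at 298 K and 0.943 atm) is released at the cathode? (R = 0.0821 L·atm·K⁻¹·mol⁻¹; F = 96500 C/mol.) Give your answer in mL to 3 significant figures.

Q = 0.138 A × 5050 s = 696.9 C
n(e⁻) = 696.9 / 96500 = 0.007222 mol
2H⁺ + 2e⁻ → H₂, so n(H₂) = 0.007222 / 2 = 0.003611 mol
V = nRT/P = 0.003611 × 0.0821 × 298 / 0.943 = 0.09369 L
= 93.7 mL

93.7 mL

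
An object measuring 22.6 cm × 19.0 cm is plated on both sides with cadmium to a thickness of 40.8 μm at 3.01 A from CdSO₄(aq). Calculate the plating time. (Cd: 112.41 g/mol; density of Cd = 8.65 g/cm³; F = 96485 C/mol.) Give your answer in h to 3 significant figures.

4.80 h

Plated area = 2 × 22.6 × 19.0 = 858.8 cm²
Volume = 858.8 × 40.8×10⁻⁴ cm = 3.504 cm³
m(Cd) = 3.504 × 8.65 = 30.31 g
n(Cd) = 30.31 / 112.41 = 0.2696 mol; n(e⁻) = 2 × 0.2696 = 0.5392 mol
Q = 0.5392 × 96485 = 52020 C
t = 52020 / 3.01 = 17280 s = 4.80 h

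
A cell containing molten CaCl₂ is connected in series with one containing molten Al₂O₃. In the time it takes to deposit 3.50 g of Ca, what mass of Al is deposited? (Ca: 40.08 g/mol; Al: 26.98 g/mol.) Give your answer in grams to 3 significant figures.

1.57 g

n(Ca) = 3.50 / 40.08 = 0.08733 mol
Ca²⁺ + 2e⁻ → Ca, so n(e⁻) = 2 × 0.08733 = 0.1747 mol
In series, the same 0.1747 mol of electrons flows through the second cell.
Al³⁺ + 3e⁻ → Al, so n(Al) = 0.1747 / 3 = 0.05823 mol
m(Al) = 0.05823 × 26.98 = 1.57 g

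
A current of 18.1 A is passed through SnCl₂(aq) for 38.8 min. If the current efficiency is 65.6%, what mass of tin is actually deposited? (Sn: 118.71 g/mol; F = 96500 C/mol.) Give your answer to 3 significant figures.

Q = 18.1 × 2328 = 42140 C
n(e⁻) = 42140 / 96500 = 0.4367 mol
Sn²⁺ + 2e⁻ → Sn, so theoretical m(Sn) = 0.2184 × 118.71 = 25.93 g
Actual mass = 65.6% × 25.93 = 17.0 g

17.0 g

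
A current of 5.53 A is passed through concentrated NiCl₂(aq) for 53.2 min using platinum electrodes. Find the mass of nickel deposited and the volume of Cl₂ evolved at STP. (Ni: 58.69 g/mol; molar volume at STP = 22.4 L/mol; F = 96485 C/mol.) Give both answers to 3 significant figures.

Q = 5.53 × 3192 = 17650 C; n(e⁻) = 17650 / 96485 = 0.1829 mol
Cathode: Ni²⁺ + 2e⁻ → Ni → n(Ni) = 0.1829/2 = 0.09145 mol → 5.37 g
Anode: 2Cl⁻ → Cl₂ + 2e⁻ → n(Cl₂) = 0.1829/2 = 0.09145 mol → 2.05 L

5.37 g Ni; 2.05 L Cl₂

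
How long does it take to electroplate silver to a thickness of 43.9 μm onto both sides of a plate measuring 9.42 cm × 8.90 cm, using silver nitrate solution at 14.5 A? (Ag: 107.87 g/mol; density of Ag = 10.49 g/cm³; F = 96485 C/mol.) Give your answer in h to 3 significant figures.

0.132 h

Plated area = 2 × 9.42 × 8.90 = 167.7 cm²
Volume = 167.7 × 43.9×10⁻⁴ cm = 0.7362 cm³
m(Ag) = 0.7362 × 10.49 = 7.723 g
n(Ag) = 7.723 / 107.87 = 0.07160 mol; n(e⁻) = 0.07160 mol
Q = 0.07160 × 96485 = 6908 C
t = 6908 / 14.5 = 476.4 s = 0.132 h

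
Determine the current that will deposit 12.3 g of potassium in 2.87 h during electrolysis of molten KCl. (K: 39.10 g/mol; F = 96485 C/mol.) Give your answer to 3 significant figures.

n(K) = 12.3 / 39.10 = 0.3146 mol
K⁺ + e⁻ → K, so n(e⁻) = 0.3146 mol
Q = 0.3146 × 96485 = 30350 C
I = Q / t = 30350 / 10332 s = 2.94 A

2.94 A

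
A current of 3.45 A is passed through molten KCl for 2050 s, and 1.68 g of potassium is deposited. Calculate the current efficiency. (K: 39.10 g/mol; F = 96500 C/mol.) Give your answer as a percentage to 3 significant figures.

Q = 3.45 × 2050 = 7073 C
n(e⁻) = 7073 / 96500 = 0.07330 mol
K⁺ + e⁻ → K, so theoretical n(K) = 0.07330 mol → 2.866 g
Efficiency = 1.68 / 2.866 = 0.5862 = 58.6%

58.6%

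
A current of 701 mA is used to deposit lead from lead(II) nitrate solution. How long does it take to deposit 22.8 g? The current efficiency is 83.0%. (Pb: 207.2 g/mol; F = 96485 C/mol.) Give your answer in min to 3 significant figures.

n(Pb) = 22.8 / 207.2 = 0.1100 mol
Pb²⁺ + 2e⁻ → Pb, so n(e⁻) = 2 × 0.1100 = 0.2200 mol
Q = 0.2200 × 96485 / 0.830 = 25570 C
t = Q / I = 25570 / 0.701 = 36480 s = 608 min

608 min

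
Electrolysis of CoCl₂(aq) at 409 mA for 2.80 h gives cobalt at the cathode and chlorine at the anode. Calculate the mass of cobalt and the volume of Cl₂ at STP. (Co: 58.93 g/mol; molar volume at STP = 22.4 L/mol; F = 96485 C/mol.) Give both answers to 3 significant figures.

1.26 g Co; 0.479 L Cl₂

Q = 0.409 × 10080 = 4123 C; n(e⁻) = 4123 / 96485 = 0.04273 mol
Cathode: Co²⁺ + 2e⁻ → Co → n(Co) = 0.04273/2 = 0.02137 mol → 1.26 g
Anode: 2Cl⁻ → Cl₂ + 2e⁻ → n(Cl₂) = 0.04273/2 = 0.02137 mol → 0.479 L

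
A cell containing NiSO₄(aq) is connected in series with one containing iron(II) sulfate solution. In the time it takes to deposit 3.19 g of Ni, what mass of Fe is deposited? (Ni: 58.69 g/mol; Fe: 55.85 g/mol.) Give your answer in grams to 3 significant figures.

n(Ni) = 3.19 / 58.69 = 0.05435 mol
Ni²⁺ + 2e⁻ → Ni, so n(e⁻) = 2 × 0.05435 = 0.1087 mol
Since the cells are in series, n(e⁻) in the Fe cell is also 0.1087 mol.
Fe²⁺ + 2e⁻ → Fe, so n(Fe) = 0.1087 / 2 = 0.05435 mol
m(Fe) = 0.05435 × 55.85 = 3.04 g

3.04 g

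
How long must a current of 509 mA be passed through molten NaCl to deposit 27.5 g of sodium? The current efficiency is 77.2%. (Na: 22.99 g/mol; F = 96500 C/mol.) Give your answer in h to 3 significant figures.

81.6 h

n(Na) = 27.5 / 22.99 = 1.196 mol
Na⁺ + e⁻ → Na, so n(e⁻) = 1.196 mol
Q = 1.196 × 96500 / 0.772 = 1.495×10^5 C
t = Q / I = 1.495×10^5 / 0.509 = 2.937×10^5 s = 81.6 h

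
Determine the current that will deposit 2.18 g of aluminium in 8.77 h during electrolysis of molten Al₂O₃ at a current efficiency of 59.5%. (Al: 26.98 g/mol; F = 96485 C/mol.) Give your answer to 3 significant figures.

n(Al) = 2.18 / 26.98 = 0.08080 mol
Al³⁺ + 3e⁻ → Al, so n(e⁻) = 3 × 0.08080 = 0.2424 mol
Q = 0.2424 × 96485 / 0.595 = 39310 C
I = Q / t = 39310 / 31572 s = 1.25 A

1.25 A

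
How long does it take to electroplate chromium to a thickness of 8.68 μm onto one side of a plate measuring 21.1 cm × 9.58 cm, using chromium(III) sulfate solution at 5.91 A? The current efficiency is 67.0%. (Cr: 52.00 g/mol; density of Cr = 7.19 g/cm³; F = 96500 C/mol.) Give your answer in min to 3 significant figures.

Plated area = 21.1 × 9.58 = 202.1 cm²
Volume = 202.1 × 8.68×10⁻⁴ cm = 0.1754 cm³
m(Cr) = 0.1754 × 7.19 = 1.261 g
n(Cr) = 1.261 / 52.00 = 0.02425 mol; n(e⁻) = 3 × 0.02425 = 0.07275 mol
Q = 0.07275 × 96500 / 0.670 = 10480 C
t = 10480 / 5.91 = 1773 s = 29.6 min

29.6 min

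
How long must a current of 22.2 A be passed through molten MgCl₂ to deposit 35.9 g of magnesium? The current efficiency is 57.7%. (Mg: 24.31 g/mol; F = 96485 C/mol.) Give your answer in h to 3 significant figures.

6.18 h

n(Mg) = 35.9 / 24.31 = 1.477 mol
Mg²⁺ + 2e⁻ → Mg, so n(e⁻) = 2 × 1.477 = 2.954 mol
Q = 2.954 × 96485 / 0.577 = 4.940×10^5 C
t = Q / I = 4.940×10^5 / 22.2 = 22250 s = 6.18 h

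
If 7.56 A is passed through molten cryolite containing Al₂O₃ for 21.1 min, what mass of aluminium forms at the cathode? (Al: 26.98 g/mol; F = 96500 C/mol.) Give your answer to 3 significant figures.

0.892 g

Charge passed = 7.56 × 1266 = 9571 C
Moles of electrons = 9571 / 96500 = 0.09918 mol
Al³⁺ + 3e⁻ → Al, so n(Al) = 0.09918 / 3 = 0.03306 mol
m = 0.03306 × 26.98 = 0.892 g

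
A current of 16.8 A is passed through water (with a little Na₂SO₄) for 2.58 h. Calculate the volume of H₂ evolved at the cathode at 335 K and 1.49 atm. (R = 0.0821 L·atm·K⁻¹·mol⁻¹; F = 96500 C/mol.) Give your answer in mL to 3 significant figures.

14900 mL

Q = It = 16.8 × 9288 = 1.560×10^5 C
Moles of electrons = 1.560×10^5 / 96500 = 1.617 mol
2H⁺ + 2e⁻ → H₂, so n(H₂) = 1.617 / 2 = 0.8085 mol
V = nRT/P = 0.8085 × 0.0821 × 335 / 1.49 = 14.92 L
= 14900 mL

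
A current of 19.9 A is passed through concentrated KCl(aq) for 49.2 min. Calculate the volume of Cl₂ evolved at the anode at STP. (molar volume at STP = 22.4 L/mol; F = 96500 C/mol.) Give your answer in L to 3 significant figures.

6.82 L

Q = 19.9 A × 2952 s = 58740 C
Moles of electrons = 58740 / 96500 = 0.6087 mol
2Cl⁻ → Cl₂ + 2e⁻, so n(Cl₂) = 0.6087 / 2 = 0.3044 mol
V = 0.3044 × 22.4 = 6.819 L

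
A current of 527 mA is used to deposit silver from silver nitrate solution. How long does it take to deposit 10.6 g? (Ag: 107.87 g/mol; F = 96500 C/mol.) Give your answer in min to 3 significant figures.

n(Ag) = 10.6 / 107.87 = 0.09827 mol
Ag⁺ + e⁻ → Ag, so n(e⁻) = 0.09827 mol
Q = 0.09827 × 96500 = 9483 C
t = Q / I = 9483 / 0.527 = 17990 s = 300 min

300 min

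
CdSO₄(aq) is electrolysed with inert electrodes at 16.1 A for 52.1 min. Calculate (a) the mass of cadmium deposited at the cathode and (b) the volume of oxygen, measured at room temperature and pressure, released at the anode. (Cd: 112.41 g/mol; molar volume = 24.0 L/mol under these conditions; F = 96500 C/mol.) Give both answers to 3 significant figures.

Q = 16.1 × 3126 = 50330 C; n(e⁻) = 50330 / 96500 = 0.5216 mol
Cathode: Cd²⁺ + 2e⁻ → Cd → n(Cd) = 0.5216/2 = 0.2608 mol → 29.3 g
Anode: 2H₂O → O₂ + 4H⁺ + 4e⁻ → n(O₂) = 0.5216/4 = 0.1304 mol → 3.13 L

29.3 g Cd; 3.13 L O₂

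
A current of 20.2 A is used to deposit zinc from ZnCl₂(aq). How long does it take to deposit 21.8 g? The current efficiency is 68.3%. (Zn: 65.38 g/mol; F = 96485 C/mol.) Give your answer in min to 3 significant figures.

n(Zn) = 21.8 / 65.38 = 0.3334 mol
Zn²⁺ + 2e⁻ → Zn, so n(e⁻) = 2 × 0.3334 = 0.6668 mol
Q = 0.6668 × 96485 / 0.683 = 94200 C
t = Q / I = 94200 / 20.2 = 4663 s = 77.7 min

77.7 min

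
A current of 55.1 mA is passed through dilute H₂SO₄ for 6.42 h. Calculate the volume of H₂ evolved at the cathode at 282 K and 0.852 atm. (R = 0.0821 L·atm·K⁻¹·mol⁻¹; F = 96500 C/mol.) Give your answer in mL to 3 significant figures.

179 mL

Q = It = 0.0551 × 23112 = 1273 C
Moles of electrons = 1273 / 96500 = 0.01319 mol
2H⁺ + 2e⁻ → H₂, so n(H₂) = 0.01319 / 2 = 0.006595 mol
V = nRT/P = 0.006595 × 0.0821 × 282 / 0.852 = 0.1792 L
= 179 mL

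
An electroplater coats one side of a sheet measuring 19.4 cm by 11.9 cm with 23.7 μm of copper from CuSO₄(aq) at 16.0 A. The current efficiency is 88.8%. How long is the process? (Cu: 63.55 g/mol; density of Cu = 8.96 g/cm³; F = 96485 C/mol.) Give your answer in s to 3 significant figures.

1050 s

Plated area = 19.4 × 11.9 = 230.9 cm²
Volume = 230.9 × 23.7×10⁻⁴ cm = 0.5472 cm³
m(Cu) = 0.5472 × 8.96 = 4.903 g
n(Cu) = 4.903 / 63.55 = 0.07715 mol; n(e⁻) = 2 × 0.07715 = 0.1543 mol
Q = 0.1543 × 96485 / 0.888 = 16770 C
t = 16770 / 16.0 = 1048 s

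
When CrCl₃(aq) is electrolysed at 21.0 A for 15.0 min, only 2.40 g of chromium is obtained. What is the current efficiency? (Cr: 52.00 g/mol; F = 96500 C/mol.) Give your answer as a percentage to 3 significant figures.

Q = 21.0 × 900 = 18900 C
n(e⁻) = 18900 / 96500 = 0.1959 mol
Cr³⁺ + 3e⁻ → Cr, so theoretical n(Cr) = 0.06530 mol → 3.396 g
Efficiency = 2.40 / 3.396 = 0.7067 = 70.7%

70.7%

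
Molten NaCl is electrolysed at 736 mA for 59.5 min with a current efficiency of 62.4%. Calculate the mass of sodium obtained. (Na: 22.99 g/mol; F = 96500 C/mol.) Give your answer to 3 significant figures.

0.391 g

Q = 0.736 × 3570 = 2628 C
n(e⁻) = 2628 / 96500 = 0.02723 mol
Na⁺ + e⁻ → Na, so theoretical m(Na) = 0.02723 × 22.99 = 0.6260 g
Actual mass = 62.4% × 0.6260 = 0.391 g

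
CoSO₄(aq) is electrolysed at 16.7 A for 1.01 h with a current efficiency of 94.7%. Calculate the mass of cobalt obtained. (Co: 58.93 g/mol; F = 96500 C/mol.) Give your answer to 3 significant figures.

17.6 g

Q = 16.7 × 3636 = 60720 C
n(e⁻) = 60720 / 96500 = 0.6292 mol
Co²⁺ + 2e⁻ → Co, so theoretical m(Co) = 0.3146 × 58.93 = 18.54 g
Actual mass = 94.7% × 18.54 = 17.6 g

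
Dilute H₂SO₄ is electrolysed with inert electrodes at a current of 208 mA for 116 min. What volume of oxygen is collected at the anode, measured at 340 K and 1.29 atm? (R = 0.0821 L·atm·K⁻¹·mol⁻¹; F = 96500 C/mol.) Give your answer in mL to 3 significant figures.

Charge passed = 0.208 × 6960 = 1448 C
Moles of electrons = 1448 / 96500 = 0.01501 mol
2H₂O → O₂ + 4H⁺ + 4e⁻, so n(O₂) = 0.01501 / 4 = 0.003753 mol
V = nRT/P = 0.003753 × 0.0821 × 340 / 1.29 = 0.08121 L
= 81.2 mL

81.2 mL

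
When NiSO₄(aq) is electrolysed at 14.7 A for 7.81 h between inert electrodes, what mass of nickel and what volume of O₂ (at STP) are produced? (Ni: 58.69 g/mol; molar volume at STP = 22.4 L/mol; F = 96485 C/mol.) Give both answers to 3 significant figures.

126 g Ni; 24.0 L O₂

Q = 14.7 × 28116 = 4.133×10^5 C; n(e⁻) = 4.133×10^5 / 96485 = 4.284 mol
Cathode: Ni²⁺ + 2e⁻ → Ni → n(Ni) = 4.284/2 = 2.142 mol → 126 g
Anode: 2H₂O → O₂ + 4H⁺ + 4e⁻ → n(O₂) = 4.284/4 = 1.071 mol → 24.0 L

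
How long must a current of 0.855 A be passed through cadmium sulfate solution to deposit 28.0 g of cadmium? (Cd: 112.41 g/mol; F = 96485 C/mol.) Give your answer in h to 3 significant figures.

15.6 h

n(Cd) = 28.0 / 112.41 = 0.2491 mol
Cd²⁺ + 2e⁻ → Cd, so n(e⁻) = 2 × 0.2491 = 0.4982 mol
Q = 0.4982 × 96485 = 48070 C
t = Q / I = 48070 / 0.855 = 56220 s = 15.6 h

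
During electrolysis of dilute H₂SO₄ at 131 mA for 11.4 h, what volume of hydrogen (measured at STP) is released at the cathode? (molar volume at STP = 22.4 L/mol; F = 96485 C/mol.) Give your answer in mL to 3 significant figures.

624 mL

Charge passed = 0.131 × 41040 = 5376 C
Moles of electrons = 5376 / 96485 = 0.05572 mol
2H⁺ + 2e⁻ → H₂, so n(H₂) = 0.05572 / 2 = 0.02786 mol
V = 0.02786 × 22.4 = 0.6241 L
= 624 mL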